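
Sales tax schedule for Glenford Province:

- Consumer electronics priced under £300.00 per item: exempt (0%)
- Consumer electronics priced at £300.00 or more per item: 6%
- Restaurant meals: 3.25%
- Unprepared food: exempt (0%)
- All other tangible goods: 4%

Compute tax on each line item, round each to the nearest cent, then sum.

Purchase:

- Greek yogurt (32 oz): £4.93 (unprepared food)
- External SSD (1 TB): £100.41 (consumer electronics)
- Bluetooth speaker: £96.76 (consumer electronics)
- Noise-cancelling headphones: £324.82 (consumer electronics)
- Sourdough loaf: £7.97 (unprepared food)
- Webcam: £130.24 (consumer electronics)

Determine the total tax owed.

Greek yogurt (32 oz) £4.93: unprepared food → 0% → £0.00
External SSD (1 TB) £100.41: consumer electronics, under £300.00 → 0% → £0.00
Bluetooth speaker £96.76: consumer electronics, under £300.00 → 0% → £0.00
Noise-cancelling headphones £324.82: consumer electronics, £300.00 or more → 6% → £19.49
Sourdough loaf £7.97: unprepared food → 0% → £0.00
Webcam £130.24: consumer electronics, under £300.00 → 0% → £0.00
Total tax = £19.49

£19.49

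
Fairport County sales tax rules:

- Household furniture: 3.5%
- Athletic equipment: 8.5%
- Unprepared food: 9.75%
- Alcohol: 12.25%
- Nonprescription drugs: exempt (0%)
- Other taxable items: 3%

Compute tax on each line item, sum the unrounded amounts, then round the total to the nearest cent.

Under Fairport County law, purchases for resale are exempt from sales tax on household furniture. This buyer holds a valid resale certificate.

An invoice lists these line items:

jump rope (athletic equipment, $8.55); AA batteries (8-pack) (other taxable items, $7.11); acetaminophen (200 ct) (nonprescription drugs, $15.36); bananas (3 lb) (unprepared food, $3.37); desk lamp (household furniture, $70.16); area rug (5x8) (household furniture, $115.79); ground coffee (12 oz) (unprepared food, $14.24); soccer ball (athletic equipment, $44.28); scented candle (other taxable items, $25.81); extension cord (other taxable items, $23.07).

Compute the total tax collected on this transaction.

Jump rope $8.55: athletic equipment → 8.5% → $0.72675
AA batteries (8-pack) $7.11: other taxable items → 3% → $0.2133
Acetaminophen (200 ct) $15.36: nonprescription drugs → 0% → $0.00
Bananas (3 lb) $3.37: unprepared food → 9.75% → $0.328575
Desk lamp $70.16: household furniture, buyer-exempt → 0% → $0.00
Area rug (5x8) $115.79: household furniture, buyer-exempt → 0% → $0.00
Ground coffee (12 oz) $14.24: unprepared food → 9.75% → $1.3884
Soccer ball $44.28: athletic equipment → 8.5% → $3.7638
Scented candle $25.81: other taxable items → 3% → $0.7743
Extension cord $23.07: other taxable items → 3% → $0.6921
Unrounded tax sum = $7.887225 → $7.89

$7.89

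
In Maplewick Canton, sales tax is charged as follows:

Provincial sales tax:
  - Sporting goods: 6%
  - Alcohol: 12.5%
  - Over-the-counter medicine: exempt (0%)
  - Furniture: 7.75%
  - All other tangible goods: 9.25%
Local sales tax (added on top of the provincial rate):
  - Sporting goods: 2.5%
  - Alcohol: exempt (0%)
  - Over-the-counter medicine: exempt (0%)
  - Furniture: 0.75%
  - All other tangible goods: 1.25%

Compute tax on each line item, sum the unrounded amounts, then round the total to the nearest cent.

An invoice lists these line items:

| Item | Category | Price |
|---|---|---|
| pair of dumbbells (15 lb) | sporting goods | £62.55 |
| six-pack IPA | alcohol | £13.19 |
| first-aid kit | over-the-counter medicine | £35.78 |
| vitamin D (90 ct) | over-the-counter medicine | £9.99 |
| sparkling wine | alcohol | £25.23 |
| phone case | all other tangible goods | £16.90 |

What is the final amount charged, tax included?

£175.53

Pair of dumbbells (15 lb) £62.55: sporting goods → 6% + 2.5% local = 8.5% → £5.31675
Six-pack IPA £13.19: alcohol → 12.5% + 0% local = 12.5% → £1.64875
First-aid kit £35.78: over-the-counter medicine → 0% + 0% local = 0% → £0.00
Vitamin D (90 ct) £9.99: over-the-counter medicine → 0% + 0% local = 0% → £0.00
Sparkling wine £25.23: alcohol → 12.5% + 0% local = 12.5% → £3.15375
Phone case £16.90: all other tangible goods → 9.25% + 1.25% local = 10.5% → £1.7745
Subtotal = £163.64; unrounded tax = £11.89375 → £11.89; total due = £175.53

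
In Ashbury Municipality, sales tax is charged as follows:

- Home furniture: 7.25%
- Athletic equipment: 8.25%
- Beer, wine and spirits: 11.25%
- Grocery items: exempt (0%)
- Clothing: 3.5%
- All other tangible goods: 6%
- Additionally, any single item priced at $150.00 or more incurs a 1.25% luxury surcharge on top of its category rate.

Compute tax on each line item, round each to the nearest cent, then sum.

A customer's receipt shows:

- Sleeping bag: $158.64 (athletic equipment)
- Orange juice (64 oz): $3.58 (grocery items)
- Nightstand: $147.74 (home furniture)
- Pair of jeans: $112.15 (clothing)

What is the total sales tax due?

Sleeping bag $158.64: athletic equipment → 8.25% + 1.25% surcharge = 9.5% → $15.07
Orange juice (64 oz) $3.58: grocery items → 0% → $0.00
Nightstand $147.74: home furniture → 7.25% → $10.71
Pair of jeans $112.15: clothing → 3.5% → $3.93
Total tax = $15.07 + $10.71 + $3.93 = $29.71

$29.71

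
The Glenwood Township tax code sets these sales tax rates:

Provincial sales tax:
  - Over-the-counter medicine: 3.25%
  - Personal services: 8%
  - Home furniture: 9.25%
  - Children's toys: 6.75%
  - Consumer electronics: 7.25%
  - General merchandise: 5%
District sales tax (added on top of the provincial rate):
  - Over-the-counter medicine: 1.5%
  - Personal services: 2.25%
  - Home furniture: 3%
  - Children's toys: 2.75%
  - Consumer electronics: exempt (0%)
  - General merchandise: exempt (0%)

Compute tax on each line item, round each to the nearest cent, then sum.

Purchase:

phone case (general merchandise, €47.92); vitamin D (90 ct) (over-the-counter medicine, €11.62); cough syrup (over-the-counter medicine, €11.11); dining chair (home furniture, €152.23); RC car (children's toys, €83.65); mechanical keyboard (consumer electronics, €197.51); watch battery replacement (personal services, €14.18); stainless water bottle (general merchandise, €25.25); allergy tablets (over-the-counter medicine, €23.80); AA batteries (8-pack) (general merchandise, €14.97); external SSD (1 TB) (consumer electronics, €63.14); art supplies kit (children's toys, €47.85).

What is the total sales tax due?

€58.12

Phone case €47.92: general merchandise → 5% + 0% district = 5% → €2.40
Vitamin D (90 ct) €11.62: over-the-counter medicine → 3.25% + 1.5% district = 4.75% → €0.55
Cough syrup €11.11: over-the-counter medicine → 3.25% + 1.5% district = 4.75% → €0.53
Dining chair €152.23: home furniture → 9.25% + 3% district = 12.25% → €18.65
RC car €83.65: children's toys → 6.75% + 2.75% district = 9.5% → €7.95
Mechanical keyboard €197.51: consumer electronics → 7.25% + 0% district = 7.25% → €14.32
Watch battery replacement €14.18: personal services → 8% + 2.25% district = 10.25% → €1.45
Stainless water bottle €25.25: general merchandise → 5% + 0% district = 5% → €1.26
Allergy tablets €23.80: over-the-counter medicine → 3.25% + 1.5% district = 4.75% → €1.13
AA batteries (8-pack) €14.97: general merchandise → 5% + 0% district = 5% → €0.75
External SSD (1 TB) €63.14: consumer electronics → 7.25% + 0% district = 7.25% → €4.58
Art supplies kit €47.85: children's toys → 6.75% + 2.75% district = 9.5% → €4.55
Total tax = €2.40 + €0.55 + €0.53 + €18.65 + €7.95 + €14.32 + €1.45 + €1.26 + €1.13 + €0.75 + €4.58 + €4.55 = €58.12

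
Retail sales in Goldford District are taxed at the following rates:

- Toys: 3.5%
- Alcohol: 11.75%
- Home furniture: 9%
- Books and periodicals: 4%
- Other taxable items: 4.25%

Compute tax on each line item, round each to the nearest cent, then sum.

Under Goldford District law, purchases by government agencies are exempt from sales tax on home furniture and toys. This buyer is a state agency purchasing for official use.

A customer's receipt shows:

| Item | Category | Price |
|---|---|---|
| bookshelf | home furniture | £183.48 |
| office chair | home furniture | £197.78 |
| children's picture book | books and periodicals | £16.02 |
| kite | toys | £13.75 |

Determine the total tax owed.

Bookshelf £183.48: home furniture, buyer-exempt → 0% → £0.00
Office chair £197.78: home furniture, buyer-exempt → 0% → £0.00
Children's picture book £16.02: books and periodicals → 4% → £0.64
Kite £13.75: toys, buyer-exempt → 0% → £0.00
Total tax = £0.64

£0.64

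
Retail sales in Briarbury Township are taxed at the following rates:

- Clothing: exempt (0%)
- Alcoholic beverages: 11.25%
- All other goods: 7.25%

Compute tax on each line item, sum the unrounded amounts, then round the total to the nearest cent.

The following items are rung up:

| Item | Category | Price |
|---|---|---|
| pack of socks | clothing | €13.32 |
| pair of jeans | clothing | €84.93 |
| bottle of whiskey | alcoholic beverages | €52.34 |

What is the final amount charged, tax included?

Pack of socks €13.32: clothing → 0% → €0.00
Pair of jeans €84.93: clothing → 0% → €0.00
Bottle of whiskey €52.34: alcoholic beverages → 11.25% → €5.88825
Subtotal = €150.59; unrounded tax = €5.88825 → €5.89; total due = €156.48

€156.48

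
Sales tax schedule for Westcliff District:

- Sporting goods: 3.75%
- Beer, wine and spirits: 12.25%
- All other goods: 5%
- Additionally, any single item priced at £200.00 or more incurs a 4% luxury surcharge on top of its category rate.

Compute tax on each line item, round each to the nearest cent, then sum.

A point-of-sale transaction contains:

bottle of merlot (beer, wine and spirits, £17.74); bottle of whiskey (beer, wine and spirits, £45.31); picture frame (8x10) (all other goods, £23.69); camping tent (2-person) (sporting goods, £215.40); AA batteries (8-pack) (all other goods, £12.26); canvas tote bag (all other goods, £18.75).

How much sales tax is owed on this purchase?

Bottle of merlot £17.74: beer, wine and spirits → 12.25% → £2.17
Bottle of whiskey £45.31: beer, wine and spirits → 12.25% → £5.55
Picture frame (8x10) £23.69: all other goods → 5% → £1.18
Camping tent (2-person) £215.40: sporting goods → 3.75% + 4% surcharge = 7.75% → £16.69
AA batteries (8-pack) £12.26: all other goods → 5% → £0.61
Canvas tote bag £18.75: all other goods → 5% → £0.94
Total tax = £2.17 + £5.55 + £1.18 + £16.69 + £0.61 + £0.94 = £27.14

£27.14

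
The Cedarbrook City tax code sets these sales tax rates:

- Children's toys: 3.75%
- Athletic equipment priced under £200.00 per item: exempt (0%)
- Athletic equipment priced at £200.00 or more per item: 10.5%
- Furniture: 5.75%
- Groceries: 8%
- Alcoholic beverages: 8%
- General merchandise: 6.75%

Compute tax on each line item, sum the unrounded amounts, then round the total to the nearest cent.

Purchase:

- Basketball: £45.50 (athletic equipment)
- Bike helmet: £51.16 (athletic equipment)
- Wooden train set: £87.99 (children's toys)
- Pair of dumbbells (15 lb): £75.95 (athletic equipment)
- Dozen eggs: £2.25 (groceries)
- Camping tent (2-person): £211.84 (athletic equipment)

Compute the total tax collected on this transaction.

£25.72

Basketball £45.50: athletic equipment, under £200.00 → 0% → £0.00
Bike helmet £51.16: athletic equipment, under £200.00 → 0% → £0.00
Wooden train set £87.99: children's toys → 3.75% → £3.299625
Pair of dumbbells (15 lb) £75.95: athletic equipment, under £200.00 → 0% → £0.00
Dozen eggs £2.25: groceries → 8% → £0.18
Camping tent (2-person) £211.84: athletic equipment, £200.00 or more → 10.5% → £22.2432
Unrounded tax sum = £25.722825 → £25.72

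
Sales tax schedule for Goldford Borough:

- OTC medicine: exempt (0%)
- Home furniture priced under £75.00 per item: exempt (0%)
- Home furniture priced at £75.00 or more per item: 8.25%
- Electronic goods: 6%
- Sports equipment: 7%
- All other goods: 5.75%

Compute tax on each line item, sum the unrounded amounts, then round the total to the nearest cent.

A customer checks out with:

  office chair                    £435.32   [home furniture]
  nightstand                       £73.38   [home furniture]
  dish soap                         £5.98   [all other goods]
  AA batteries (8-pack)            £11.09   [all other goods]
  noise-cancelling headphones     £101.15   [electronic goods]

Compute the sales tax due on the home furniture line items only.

Office chair £435.32: home furniture, £75.00 or more → 8.25% → £35.9139
Nightstand £73.38: home furniture, under £75.00 → 0% → £0.00
Tax on home furniture: unrounded sum = £35.9139 → £35.91

£35.91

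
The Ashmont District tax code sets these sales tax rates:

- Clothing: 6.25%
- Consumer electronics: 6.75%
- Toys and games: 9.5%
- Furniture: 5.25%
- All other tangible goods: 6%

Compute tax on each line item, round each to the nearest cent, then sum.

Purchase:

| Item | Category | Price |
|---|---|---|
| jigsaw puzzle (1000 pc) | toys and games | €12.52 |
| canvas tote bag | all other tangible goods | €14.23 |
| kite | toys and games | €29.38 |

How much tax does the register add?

Jigsaw puzzle (1000 pc) €12.52: toys and games → 9.5% → €1.19
Canvas tote bag €14.23: all other tangible goods → 6% → €0.85
Kite €29.38: toys and games → 9.5% → €2.79
Total tax = €1.19 + €0.85 + €2.79 = €4.83

€4.83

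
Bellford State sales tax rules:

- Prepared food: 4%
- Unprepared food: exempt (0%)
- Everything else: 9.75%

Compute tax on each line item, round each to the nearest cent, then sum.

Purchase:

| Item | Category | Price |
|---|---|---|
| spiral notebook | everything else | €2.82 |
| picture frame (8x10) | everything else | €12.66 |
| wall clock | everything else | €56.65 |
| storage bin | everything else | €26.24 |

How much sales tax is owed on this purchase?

Spiral notebook €2.82: everything else → 9.75% → €0.27
Picture frame (8x10) €12.66: everything else → 9.75% → €1.23
Wall clock €56.65: everything else → 9.75% → €5.52
Storage bin €26.24: everything else → 9.75% → €2.56
Total tax = €0.27 + €1.23 + €5.52 + €2.56 = €9.58

€9.58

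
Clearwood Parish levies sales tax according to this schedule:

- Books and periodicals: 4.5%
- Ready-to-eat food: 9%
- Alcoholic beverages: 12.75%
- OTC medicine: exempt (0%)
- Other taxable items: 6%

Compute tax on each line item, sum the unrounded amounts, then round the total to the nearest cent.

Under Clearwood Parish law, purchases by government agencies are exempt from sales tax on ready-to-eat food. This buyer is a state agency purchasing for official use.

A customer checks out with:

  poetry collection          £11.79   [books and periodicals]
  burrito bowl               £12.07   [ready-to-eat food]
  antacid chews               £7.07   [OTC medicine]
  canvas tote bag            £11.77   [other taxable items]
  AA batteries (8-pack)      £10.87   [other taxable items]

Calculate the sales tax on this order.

Poetry collection £11.79: books and periodicals → 4.5% → £0.53055
Burrito bowl £12.07: ready-to-eat food, buyer-exempt → 0% → £0.00
Antacid chews £7.07: OTC medicine → 0% → £0.00
Canvas tote bag £11.77: other taxable items → 6% → £0.7062
AA batteries (8-pack) £10.87: other taxable items → 6% → £0.6522
Unrounded tax sum = £1.88895 → £1.89

£1.89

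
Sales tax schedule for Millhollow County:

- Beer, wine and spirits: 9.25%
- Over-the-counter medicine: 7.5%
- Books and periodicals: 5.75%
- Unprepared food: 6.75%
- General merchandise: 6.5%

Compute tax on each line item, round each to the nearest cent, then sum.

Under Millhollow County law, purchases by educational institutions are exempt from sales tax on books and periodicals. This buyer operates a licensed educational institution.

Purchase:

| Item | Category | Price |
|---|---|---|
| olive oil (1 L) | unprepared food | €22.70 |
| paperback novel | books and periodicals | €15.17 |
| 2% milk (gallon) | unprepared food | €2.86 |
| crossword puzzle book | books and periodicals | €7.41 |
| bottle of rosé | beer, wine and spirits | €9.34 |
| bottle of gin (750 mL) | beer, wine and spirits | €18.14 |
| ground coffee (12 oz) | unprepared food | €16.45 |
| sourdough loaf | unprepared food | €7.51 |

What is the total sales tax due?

€5.88

Olive oil (1 L) €22.70: unprepared food → 6.75% → €1.53
Paperback novel €15.17: books and periodicals, buyer-exempt → 0% → €0.00
2% milk (gallon) €2.86: unprepared food → 6.75% → €0.19
Crossword puzzle book €7.41: books and periodicals, buyer-exempt → 0% → €0.00
Bottle of rosé €9.34: beer, wine and spirits → 9.25% → €0.86
Bottle of gin (750 mL) €18.14: beer, wine and spirits → 9.25% → €1.68
Ground coffee (12 oz) €16.45: unprepared food → 6.75% → €1.11
Sourdough loaf €7.51: unprepared food → 6.75% → €0.51
Total tax = €1.53 + €0.19 + €0.86 + €1.68 + €1.11 + €0.51 = €5.88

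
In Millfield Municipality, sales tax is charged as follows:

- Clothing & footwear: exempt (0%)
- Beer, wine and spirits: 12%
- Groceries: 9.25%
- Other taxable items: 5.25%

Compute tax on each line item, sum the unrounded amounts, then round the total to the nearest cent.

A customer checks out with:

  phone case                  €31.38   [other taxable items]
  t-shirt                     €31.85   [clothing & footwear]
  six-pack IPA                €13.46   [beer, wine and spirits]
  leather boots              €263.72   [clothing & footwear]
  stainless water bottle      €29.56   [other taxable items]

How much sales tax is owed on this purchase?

€4.81

Phone case €31.38: other taxable items → 5.25% → €1.64745
T-shirt €31.85: clothing & footwear → 0% → €0.00
Six-pack IPA €13.46: beer, wine and spirits → 12% → €1.6152
Leather boots €263.72: clothing & footwear → 0% → €0.00
Stainless water bottle €29.56: other taxable items → 5.25% → €1.5519
Unrounded tax sum = €4.81455 → €4.81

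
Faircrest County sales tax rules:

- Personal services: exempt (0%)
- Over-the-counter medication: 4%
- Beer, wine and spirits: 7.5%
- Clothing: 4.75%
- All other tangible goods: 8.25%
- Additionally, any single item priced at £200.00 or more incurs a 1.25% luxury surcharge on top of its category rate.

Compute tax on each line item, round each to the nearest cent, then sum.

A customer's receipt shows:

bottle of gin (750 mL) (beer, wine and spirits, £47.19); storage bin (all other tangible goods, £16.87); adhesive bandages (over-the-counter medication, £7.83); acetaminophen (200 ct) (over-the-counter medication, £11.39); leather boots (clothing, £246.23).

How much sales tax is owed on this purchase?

Bottle of gin (750 mL) £47.19: beer, wine and spirits → 7.5% → £3.54
Storage bin £16.87: all other tangible goods → 8.25% → £1.39
Adhesive bandages £7.83: over-the-counter medication → 4% → £0.31
Acetaminophen (200 ct) £11.39: over-the-counter medication → 4% → £0.46
Leather boots £246.23: clothing → 4.75% + 1.25% surcharge = 6% → £14.77
Total tax = £3.54 + £1.39 + £0.31 + £0.46 + £14.77 = £20.47

£20.47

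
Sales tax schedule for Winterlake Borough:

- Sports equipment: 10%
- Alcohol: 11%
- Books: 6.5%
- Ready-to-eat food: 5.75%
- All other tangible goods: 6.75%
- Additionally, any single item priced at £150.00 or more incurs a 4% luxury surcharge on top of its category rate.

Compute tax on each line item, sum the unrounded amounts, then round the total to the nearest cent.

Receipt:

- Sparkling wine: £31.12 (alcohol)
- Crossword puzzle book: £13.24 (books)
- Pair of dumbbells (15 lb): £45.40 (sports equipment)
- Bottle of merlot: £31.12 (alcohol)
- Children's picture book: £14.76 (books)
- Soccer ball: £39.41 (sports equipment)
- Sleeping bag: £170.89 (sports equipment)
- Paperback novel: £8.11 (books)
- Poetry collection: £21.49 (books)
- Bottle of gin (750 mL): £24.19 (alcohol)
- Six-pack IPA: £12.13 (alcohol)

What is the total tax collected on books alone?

£3.74

Crossword puzzle book £13.24: books → 6.5% → £0.8606
Children's picture book £14.76: books → 6.5% → £0.9594
Paperback novel £8.11: books → 6.5% → £0.52715
Poetry collection £21.49: books → 6.5% → £1.39685
Tax on books: unrounded sum = £3.744 → £3.74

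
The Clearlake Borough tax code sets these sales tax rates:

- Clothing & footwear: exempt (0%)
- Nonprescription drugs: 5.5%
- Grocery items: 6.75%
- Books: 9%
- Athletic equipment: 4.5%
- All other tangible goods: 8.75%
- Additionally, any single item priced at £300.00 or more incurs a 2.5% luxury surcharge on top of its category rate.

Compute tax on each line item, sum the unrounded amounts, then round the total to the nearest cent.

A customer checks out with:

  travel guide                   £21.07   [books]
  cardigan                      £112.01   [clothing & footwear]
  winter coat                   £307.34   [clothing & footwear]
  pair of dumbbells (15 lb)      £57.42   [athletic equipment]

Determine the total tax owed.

£12.16

Travel guide £21.07: books → 9% → £1.8963
Cardigan £112.01: clothing & footwear → 0% → £0.00
Winter coat £307.34: clothing & footwear → 0% + 2.5% surcharge = 2.5% → £7.6835
Pair of dumbbells (15 lb) £57.42: athletic equipment → 4.5% → £2.5839
Unrounded tax sum = £12.1637 → £12.16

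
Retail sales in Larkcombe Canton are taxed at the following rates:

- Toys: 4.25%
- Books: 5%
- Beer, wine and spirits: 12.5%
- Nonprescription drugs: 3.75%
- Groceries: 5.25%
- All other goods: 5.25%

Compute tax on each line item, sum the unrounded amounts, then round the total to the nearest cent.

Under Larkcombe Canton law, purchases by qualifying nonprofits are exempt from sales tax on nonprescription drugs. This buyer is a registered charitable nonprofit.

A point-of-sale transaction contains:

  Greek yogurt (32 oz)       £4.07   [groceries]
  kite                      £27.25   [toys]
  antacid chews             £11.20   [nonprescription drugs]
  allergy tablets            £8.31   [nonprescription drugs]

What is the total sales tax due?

Greek yogurt (32 oz) £4.07: groceries → 5.25% → £0.213675
Kite £27.25: toys → 4.25% → £1.158125
Antacid chews £11.20: nonprescription drugs, buyer-exempt → 0% → £0.00
Allergy tablets £8.31: nonprescription drugs, buyer-exempt → 0% → £0.00
Unrounded tax sum = £1.3718 → £1.37

£1.37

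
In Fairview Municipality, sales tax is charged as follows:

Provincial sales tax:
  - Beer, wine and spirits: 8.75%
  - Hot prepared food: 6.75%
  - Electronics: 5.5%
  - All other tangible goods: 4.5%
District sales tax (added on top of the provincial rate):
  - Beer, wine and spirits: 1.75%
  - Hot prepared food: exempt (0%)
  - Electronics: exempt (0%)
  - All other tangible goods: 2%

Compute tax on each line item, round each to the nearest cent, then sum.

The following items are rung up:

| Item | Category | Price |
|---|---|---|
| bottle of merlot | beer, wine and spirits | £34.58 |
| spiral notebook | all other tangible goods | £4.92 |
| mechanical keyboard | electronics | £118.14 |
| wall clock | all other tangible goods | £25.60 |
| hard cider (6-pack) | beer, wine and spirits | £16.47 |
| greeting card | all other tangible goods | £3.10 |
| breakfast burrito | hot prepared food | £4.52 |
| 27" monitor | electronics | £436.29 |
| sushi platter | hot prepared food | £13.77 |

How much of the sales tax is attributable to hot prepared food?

£1.24

Breakfast burrito £4.52: hot prepared food → 6.75% + 0% district = 6.75% → £0.31
Sushi platter £13.77: hot prepared food → 6.75% + 0% district = 6.75% → £0.93
Tax on hot prepared food = £0.31 + £0.93 = £1.24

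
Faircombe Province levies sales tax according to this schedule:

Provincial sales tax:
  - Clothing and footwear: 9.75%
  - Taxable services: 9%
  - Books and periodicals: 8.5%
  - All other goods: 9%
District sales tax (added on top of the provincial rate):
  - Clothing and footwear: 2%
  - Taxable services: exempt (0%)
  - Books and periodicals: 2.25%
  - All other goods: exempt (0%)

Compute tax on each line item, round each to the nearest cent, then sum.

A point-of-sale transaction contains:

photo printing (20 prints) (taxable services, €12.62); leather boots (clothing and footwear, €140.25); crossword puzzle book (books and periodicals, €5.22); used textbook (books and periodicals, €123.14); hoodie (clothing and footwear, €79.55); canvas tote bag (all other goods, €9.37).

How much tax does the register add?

Photo printing (20 prints) €12.62: taxable services → 9% + 0% district = 9% → €1.14
Leather boots €140.25: clothing and footwear → 9.75% + 2% district = 11.75% → €16.48
Crossword puzzle book €5.22: books and periodicals → 8.5% + 2.25% district = 10.75% → €0.56
Used textbook €123.14: books and periodicals → 8.5% + 2.25% district = 10.75% → €13.24
Hoodie €79.55: clothing and footwear → 9.75% + 2% district = 11.75% → €9.35
Canvas tote bag €9.37: all other goods → 9% + 0% district = 9% → €0.84
Total tax = €1.14 + €16.48 + €0.56 + €13.24 + €9.35 + €0.84 = €41.61

€41.61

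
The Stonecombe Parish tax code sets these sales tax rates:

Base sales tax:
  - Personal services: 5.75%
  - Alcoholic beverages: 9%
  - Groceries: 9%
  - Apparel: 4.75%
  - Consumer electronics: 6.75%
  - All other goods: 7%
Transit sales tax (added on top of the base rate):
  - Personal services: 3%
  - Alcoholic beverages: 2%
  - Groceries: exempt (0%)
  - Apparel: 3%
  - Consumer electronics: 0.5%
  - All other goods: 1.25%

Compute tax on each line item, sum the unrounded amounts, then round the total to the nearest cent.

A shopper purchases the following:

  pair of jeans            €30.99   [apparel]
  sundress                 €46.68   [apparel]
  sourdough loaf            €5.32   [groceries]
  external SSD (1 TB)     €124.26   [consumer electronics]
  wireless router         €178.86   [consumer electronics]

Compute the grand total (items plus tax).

Pair of jeans €30.99: apparel → 4.75% + 3% transit = 7.75% → €2.401725
Sundress €46.68: apparel → 4.75% + 3% transit = 7.75% → €3.6177
Sourdough loaf €5.32: groceries → 9% + 0% transit = 9% → €0.4788
External SSD (1 TB) €124.26: consumer electronics → 6.75% + 0.5% transit = 7.25% → €9.00885
Wireless router €178.86: consumer electronics → 6.75% + 0.5% transit = 7.25% → €12.96735
Subtotal = €386.11; unrounded tax = €28.474425 → €28.47; total due = €414.58

€414.58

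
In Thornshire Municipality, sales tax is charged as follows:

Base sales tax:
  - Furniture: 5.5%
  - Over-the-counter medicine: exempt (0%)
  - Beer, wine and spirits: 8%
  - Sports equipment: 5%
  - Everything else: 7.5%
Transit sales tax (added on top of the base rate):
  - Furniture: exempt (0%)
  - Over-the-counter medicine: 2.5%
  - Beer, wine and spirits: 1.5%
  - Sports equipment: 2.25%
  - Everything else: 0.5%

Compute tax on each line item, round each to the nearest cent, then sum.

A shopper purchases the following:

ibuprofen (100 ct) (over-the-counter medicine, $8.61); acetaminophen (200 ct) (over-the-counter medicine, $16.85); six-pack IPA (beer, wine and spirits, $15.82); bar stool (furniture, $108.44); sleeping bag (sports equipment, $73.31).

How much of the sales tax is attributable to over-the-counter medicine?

$0.64

Ibuprofen (100 ct) $8.61: over-the-counter medicine → 0% + 2.5% transit = 2.5% → $0.22
Acetaminophen (200 ct) $16.85: over-the-counter medicine → 0% + 2.5% transit = 2.5% → $0.42
Tax on over-the-counter medicine = $0.22 + $0.42 = $0.64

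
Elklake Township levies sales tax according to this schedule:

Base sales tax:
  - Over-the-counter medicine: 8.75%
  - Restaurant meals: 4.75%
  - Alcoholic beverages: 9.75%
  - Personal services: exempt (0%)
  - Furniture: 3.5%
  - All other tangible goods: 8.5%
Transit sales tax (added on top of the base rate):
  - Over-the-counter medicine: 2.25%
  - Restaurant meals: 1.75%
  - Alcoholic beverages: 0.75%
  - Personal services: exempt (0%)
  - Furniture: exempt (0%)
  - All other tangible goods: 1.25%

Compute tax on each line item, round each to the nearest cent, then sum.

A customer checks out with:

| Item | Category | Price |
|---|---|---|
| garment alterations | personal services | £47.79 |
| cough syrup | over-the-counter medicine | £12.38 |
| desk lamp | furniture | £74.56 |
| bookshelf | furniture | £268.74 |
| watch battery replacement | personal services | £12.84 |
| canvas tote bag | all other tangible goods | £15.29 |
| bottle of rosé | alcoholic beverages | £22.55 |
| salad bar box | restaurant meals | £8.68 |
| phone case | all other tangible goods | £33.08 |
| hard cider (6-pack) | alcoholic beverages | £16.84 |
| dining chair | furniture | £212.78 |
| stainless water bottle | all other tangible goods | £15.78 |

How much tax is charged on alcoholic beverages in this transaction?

Bottle of rosé £22.55: alcoholic beverages → 9.75% + 0.75% transit = 10.5% → £2.37
Hard cider (6-pack) £16.84: alcoholic beverages → 9.75% + 0.75% transit = 10.5% → £1.77
Tax on alcoholic beverages = £2.37 + £1.77 = £4.14

£4.14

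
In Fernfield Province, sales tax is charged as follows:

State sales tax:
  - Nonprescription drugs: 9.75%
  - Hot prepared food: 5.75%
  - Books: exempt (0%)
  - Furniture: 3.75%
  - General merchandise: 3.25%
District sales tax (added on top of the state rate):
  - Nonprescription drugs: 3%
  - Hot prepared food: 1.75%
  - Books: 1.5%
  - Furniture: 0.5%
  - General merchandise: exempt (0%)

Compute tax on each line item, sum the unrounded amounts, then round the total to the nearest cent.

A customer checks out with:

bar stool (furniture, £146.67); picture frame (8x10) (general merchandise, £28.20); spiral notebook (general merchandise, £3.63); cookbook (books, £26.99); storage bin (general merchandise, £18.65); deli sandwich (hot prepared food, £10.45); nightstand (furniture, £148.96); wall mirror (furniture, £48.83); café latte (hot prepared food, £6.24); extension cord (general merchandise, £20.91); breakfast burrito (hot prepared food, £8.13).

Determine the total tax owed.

£19.23

Bar stool £146.67: furniture → 3.75% + 0.5% district = 4.25% → £6.233475
Picture frame (8x10) £28.20: general merchandise → 3.25% + 0% district = 3.25% → £0.9165
Spiral notebook £3.63: general merchandise → 3.25% + 0% district = 3.25% → £0.117975
Cookbook £26.99: books → 0% + 1.5% district = 1.5% → £0.40485
Storage bin £18.65: general merchandise → 3.25% + 0% district = 3.25% → £0.606125
Deli sandwich £10.45: hot prepared food → 5.75% + 1.75% district = 7.5% → £0.78375
Nightstand £148.96: furniture → 3.75% + 0.5% district = 4.25% → £6.3308
Wall mirror £48.83: furniture → 3.75% + 0.5% district = 4.25% → £2.075275
Café latte £6.24: hot prepared food → 5.75% + 1.75% district = 7.5% → £0.468
Extension cord £20.91: general merchandise → 3.25% + 0% district = 3.25% → £0.679575
Breakfast burrito £8.13: hot prepared food → 5.75% + 1.75% district = 7.5% → £0.60975
Unrounded tax sum = £19.226075 → £19.23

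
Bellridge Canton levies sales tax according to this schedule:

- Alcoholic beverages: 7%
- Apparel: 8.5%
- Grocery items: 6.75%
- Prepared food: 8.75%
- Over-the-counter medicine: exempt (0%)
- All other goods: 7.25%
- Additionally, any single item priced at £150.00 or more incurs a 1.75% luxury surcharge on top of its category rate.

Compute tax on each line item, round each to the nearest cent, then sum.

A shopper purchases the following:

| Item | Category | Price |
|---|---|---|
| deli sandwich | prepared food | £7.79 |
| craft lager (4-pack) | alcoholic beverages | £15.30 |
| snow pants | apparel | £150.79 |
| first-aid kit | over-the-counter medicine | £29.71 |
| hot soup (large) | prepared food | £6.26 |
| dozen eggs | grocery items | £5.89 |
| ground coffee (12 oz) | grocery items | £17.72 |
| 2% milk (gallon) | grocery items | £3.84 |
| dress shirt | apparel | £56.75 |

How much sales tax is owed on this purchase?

Deli sandwich £7.79: prepared food → 8.75% → £0.68
Craft lager (4-pack) £15.30: alcoholic beverages → 7% → £1.07
Snow pants £150.79: apparel → 8.5% + 1.75% surcharge = 10.25% → £15.46
First-aid kit £29.71: over-the-counter medicine → 0% → £0.00
Hot soup (large) £6.26: prepared food → 8.75% → £0.55
Dozen eggs £5.89: grocery items → 6.75% → £0.40
Ground coffee (12 oz) £17.72: grocery items → 6.75% → £1.20
2% milk (gallon) £3.84: grocery items → 6.75% → £0.26
Dress shirt £56.75: apparel → 8.5% → £4.82
Total tax = £0.68 + £1.07 + £15.46 + £0.55 + £0.40 + £1.20 + £0.26 + £4.82 = £24.44

£24.44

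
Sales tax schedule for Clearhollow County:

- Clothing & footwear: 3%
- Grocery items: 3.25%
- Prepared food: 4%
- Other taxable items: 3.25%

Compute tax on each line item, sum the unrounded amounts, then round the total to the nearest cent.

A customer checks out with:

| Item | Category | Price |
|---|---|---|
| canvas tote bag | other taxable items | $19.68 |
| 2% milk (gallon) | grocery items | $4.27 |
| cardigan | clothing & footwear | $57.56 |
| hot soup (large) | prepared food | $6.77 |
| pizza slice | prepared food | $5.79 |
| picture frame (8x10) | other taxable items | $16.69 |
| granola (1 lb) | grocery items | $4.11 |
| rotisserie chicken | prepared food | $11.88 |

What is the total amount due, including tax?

Canvas tote bag $19.68: other taxable items → 3.25% → $0.6396
2% milk (gallon) $4.27: grocery items → 3.25% → $0.138775
Cardigan $57.56: clothing & footwear → 3% → $1.7268
Hot soup (large) $6.77: prepared food → 4% → $0.2708
Pizza slice $5.79: prepared food → 4% → $0.2316
Picture frame (8x10) $16.69: other taxable items → 3.25% → $0.542425
Granola (1 lb) $4.11: grocery items → 3.25% → $0.133575
Rotisserie chicken $11.88: prepared food → 4% → $0.4752
Subtotal = $126.75; unrounded tax = $4.158775 → $4.16; total due = $130.91

$130.91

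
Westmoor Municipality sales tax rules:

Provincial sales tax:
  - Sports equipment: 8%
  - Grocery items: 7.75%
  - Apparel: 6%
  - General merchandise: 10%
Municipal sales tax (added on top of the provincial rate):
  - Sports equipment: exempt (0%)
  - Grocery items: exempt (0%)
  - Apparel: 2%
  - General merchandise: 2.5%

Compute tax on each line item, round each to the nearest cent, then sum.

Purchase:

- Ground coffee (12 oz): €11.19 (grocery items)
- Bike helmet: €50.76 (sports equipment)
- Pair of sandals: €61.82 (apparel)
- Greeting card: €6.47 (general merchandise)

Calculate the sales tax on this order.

€10.69

Ground coffee (12 oz) €11.19: grocery items → 7.75% + 0% municipal = 7.75% → €0.87
Bike helmet €50.76: sports equipment → 8% + 0% municipal = 8% → €4.06
Pair of sandals €61.82: apparel → 6% + 2% municipal = 8% → €4.95
Greeting card €6.47: general merchandise → 10% + 2.5% municipal = 12.5% → €0.81
Total tax = €0.87 + €4.06 + €4.95 + €0.81 = €10.69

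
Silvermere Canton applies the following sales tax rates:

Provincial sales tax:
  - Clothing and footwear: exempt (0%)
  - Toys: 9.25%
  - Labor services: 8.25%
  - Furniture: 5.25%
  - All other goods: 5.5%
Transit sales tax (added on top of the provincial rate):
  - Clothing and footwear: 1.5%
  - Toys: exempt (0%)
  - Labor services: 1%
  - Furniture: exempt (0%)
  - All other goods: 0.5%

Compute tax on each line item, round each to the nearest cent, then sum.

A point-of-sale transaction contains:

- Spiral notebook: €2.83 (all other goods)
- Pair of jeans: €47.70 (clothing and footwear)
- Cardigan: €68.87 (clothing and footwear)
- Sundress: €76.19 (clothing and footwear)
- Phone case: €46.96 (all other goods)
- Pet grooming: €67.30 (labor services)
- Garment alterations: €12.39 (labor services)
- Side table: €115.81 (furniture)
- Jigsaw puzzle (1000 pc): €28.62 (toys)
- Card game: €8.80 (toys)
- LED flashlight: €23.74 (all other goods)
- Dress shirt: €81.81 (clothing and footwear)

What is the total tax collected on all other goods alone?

€4.41

Spiral notebook €2.83: all other goods → 5.5% + 0.5% transit = 6% → €0.17
Phone case €46.96: all other goods → 5.5% + 0.5% transit = 6% → €2.82
LED flashlight €23.74: all other goods → 5.5% + 0.5% transit = 6% → €1.42
Tax on all other goods = €0.17 + €2.82 + €1.42 = €4.41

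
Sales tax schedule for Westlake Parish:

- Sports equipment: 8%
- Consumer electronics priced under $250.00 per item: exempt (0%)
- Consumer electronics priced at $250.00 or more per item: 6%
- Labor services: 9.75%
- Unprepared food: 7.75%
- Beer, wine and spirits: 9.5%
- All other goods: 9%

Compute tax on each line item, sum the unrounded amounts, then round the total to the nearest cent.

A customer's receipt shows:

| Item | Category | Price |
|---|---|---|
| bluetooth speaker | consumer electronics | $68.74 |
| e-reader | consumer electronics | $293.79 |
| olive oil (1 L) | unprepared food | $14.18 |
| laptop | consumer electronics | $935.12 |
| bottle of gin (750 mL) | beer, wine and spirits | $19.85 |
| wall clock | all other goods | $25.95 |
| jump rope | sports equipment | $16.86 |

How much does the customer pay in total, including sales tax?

$1454.89

Bluetooth speaker $68.74: consumer electronics, under $250.00 → 0% → $0.00
E-reader $293.79: consumer electronics, $250.00 or more → 6% → $17.6274
Olive oil (1 L) $14.18: unprepared food → 7.75% → $1.09895
Laptop $935.12: consumer electronics, $250.00 or more → 6% → $56.1072
Bottle of gin (750 mL) $19.85: beer, wine and spirits → 9.5% → $1.88575
Wall clock $25.95: all other goods → 9% → $2.3355
Jump rope $16.86: sports equipment → 8% → $1.3488
Subtotal = $1374.49; unrounded tax = $80.4036 → $80.40; total due = $1454.89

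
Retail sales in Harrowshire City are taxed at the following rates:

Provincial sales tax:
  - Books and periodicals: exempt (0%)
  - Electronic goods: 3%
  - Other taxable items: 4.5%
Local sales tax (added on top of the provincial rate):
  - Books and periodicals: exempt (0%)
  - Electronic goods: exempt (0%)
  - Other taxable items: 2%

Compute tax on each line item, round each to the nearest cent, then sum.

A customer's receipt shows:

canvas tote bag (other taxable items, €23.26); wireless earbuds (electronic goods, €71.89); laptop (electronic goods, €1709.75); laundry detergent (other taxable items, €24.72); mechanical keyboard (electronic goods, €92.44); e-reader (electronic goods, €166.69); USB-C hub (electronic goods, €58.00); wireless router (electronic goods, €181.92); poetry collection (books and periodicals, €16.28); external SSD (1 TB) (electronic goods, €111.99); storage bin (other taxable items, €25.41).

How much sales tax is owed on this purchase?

Canvas tote bag €23.26: other taxable items → 4.5% + 2% local = 6.5% → €1.51
Wireless earbuds €71.89: electronic goods → 3% + 0% local = 3% → €2.16
Laptop €1709.75: electronic goods → 3% + 0% local = 3% → €51.29
Laundry detergent €24.72: other taxable items → 4.5% + 2% local = 6.5% → €1.61
Mechanical keyboard €92.44: electronic goods → 3% + 0% local = 3% → €2.77
E-reader €166.69: electronic goods → 3% + 0% local = 3% → €5.00
USB-C hub €58.00: electronic goods → 3% + 0% local = 3% → €1.74
Wireless router €181.92: electronic goods → 3% + 0% local = 3% → €5.46
Poetry collection €16.28: books and periodicals → 0% + 0% local = 0% → €0.00
External SSD (1 TB) €111.99: electronic goods → 3% + 0% local = 3% → €3.36
Storage bin €25.41: other taxable items → 4.5% + 2% local = 6.5% → €1.65
Total tax = €1.51 + €2.16 + €51.29 + €1.61 + €2.77 + €5.00 + €1.74 + €5.46 + €3.36 + €1.65 = €76.55

€76.55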